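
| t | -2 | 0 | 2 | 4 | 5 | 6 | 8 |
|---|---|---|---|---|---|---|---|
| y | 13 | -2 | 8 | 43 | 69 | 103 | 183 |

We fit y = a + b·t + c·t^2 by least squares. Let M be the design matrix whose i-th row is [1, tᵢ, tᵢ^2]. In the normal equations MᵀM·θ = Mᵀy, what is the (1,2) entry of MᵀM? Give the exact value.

23

Row 1 ↔ basis 1, column 2 ↔ basis t, so (MᵀM)_{1,2} = Σᵢ t = (1)·(-2) + (1)·(0) + (1)·(2) + (1)·(4) + (1)·(5) + (1)·(6) + (1)·(8) = 23.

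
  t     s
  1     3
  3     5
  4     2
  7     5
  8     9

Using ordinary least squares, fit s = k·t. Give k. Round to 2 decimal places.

Compute the Gram sums: Σt·t = 139.
For Aᵀs: Σt·s = 133.
Normal equations: [[139]]·[k]ᵀ = [133]ᵀ.
k = 133/139 = 0.956835.

k = 0.96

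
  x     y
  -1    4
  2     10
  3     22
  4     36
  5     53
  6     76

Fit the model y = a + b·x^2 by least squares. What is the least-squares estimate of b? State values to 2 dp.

The normal system AᵀA·[a, b]ᵀ = Aᵀy is [[6, 91]; [91, 2275]]·[a, b]ᵀ = [201, 4879]ᵀ.
Determinant 6·2275 − 91² = 5369.
a = (201·2275 − 91·4879)/5369 = 146/59; b = (6·4879 − 91·201)/5369 = 1569/767.

b = 2.05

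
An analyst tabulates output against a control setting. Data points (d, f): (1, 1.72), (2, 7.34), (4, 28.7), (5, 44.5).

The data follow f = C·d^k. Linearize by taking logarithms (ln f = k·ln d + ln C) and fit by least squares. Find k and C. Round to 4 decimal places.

k = 2.0177, C = 1.7528

Taking logs, ln f = k·ln d + ln C, so regress ln f on ln d.
Σln d = 3.6889, Σ(ln d)² = 4.9926, Σln f = 9.6880, Σln d·ln f = 12.1439.
Equations: 4.9926·k + 3.6889·ln C = 12.1439;  3.6889·k + 4·ln C = 9.6880.
Δ = 4.9926·4 − (3.6889)² = 6.3624; k = (12.1439·4 − 3.6889·9.6880)/6.3624 = 2.01774, ln C = (4.9926·9.6880 − 3.6889·12.1439)/6.3624 = 0.56121, so C = exp(0.56121) = 1.75279.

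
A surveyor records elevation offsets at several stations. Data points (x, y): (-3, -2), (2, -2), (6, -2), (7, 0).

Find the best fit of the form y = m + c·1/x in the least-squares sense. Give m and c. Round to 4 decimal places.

m = -1.5161, c = 0.1350

Sums needed: Σ1 = 4, Σ1/x = 10/21, Σ1/x·1/x = 361/882.
Right-hand side: Σy = -6, Σ1/x·y = -2/3.
MᵀM·[m, c]ᵀ = Mᵀy becomes [[4, 10/21]; [10/21, 361/882]]·[m, c]ᵀ = [-6, -2/3]ᵀ.
Determinant 4·(361/882) − (10/21)² = 622/441.
m = ((-6)·(361/882) − (10/21)·(-2/3))/(622/441) = -943/622; c = (4·(-2/3) − (10/21)·(-6))/(622/441) = 42/311.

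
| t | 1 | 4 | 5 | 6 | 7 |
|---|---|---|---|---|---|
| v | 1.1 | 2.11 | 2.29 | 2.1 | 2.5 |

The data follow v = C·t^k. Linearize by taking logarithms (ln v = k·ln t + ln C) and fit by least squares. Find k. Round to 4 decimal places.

k = 0.4089

With ln vᵢ as the transformed response and ln tᵢ as the regressor:
AᵀA = [[11.5091, 6.7334]; [6.7334, 5]], rhs = [5.4810, 3.3288]ᵀ  (here Σln t = 6.7334, Σ(ln t)² = 11.5091, Σln v = 3.3288, Σln t·ln v = 5.4810).
Solving (det = 12.2067): k = 0.40889, ln C = 0.11512.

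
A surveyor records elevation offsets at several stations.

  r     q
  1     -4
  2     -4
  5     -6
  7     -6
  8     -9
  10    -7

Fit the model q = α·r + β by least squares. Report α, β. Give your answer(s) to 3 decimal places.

α = -0.455, β = -3.496

Sums needed: Σr·r = 243, Σr = 33, Σ1 = 6.
Right-hand side: Σr·q = -226, Σq = -36.
det = 243·6 − 33² = 369.
α = ((-226)·6 − 33·(-36))/369 = -56/123; β = (243·(-36) − 33·(-226))/369 = -430/123.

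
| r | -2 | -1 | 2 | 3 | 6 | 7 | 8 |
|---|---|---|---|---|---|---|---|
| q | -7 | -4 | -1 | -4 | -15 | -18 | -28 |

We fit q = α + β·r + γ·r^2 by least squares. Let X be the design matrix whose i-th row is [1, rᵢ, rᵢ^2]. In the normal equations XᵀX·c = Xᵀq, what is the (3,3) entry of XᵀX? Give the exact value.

7907

Row 3 ↔ basis r^2, column 3 ↔ basis r^2, so (XᵀX)_{3,3} = Σᵢ (r^2)·(r^2) = (4)·(4) + (1)·(1) + (4)·(4) + (9)·(9) + (36)·(36) + (49)·(49) + (64)·(64) = 7907.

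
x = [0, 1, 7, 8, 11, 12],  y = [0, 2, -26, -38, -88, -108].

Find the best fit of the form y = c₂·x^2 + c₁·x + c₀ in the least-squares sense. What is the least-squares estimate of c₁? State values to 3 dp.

Normal-equation sums: Σx^2·x^2 = 41875, Σx^2·x = 3915, Σx^2 = 379, Σx·x = 379, Σx = 39, Σ1 = 6.
For Aᵀy: Σx^2·y = -29904, Σx·y = -2748, Σy = -258.
So AᵀA·[c₂, c₁, c₀]ᵀ = Aᵀy: [[41875, 3915, 379]; [3915, 379, 39]; [379, 39, 6]]·[c₂, c₁, c₀]ᵀ = [-29904, -2748, -258]ᵀ.
Solving the 3×3 system (Gaussian elimination) gives c₂ = -229683/215954, c₁ = 813531/215954, c₀ = -1728/5683.

c₁ = 3.767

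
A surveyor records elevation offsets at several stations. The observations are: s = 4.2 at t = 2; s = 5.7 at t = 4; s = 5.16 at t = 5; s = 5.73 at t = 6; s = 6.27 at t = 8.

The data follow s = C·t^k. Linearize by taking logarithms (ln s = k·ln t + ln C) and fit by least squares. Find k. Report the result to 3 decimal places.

k = 0.270

Taking logs, ln s = k·ln t + ln C, so regress ln s on ln t.
Σln t = 7.5601, Σ(ln t)² = 12.5270, Σln s = 8.3980, Σln t·ln s = 12.9938.
Normal system: [[12.5270, 7.5601]; [7.5601, 5]]·[k, ln C]ᵀ = [12.9938, 8.3980]ᵀ.
Δ = 12.5270·5 − (7.5601)² = 5.4804; k = (12.9938·5 − 7.5601·8.3980)/5.4804 = 0.26998, ln C = (12.5270·8.3980 − 7.5601·12.9938)/5.4804 = 1.27138.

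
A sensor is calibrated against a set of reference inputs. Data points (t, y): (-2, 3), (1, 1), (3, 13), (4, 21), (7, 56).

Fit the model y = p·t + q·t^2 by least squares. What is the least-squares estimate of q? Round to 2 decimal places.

AᵀA·[p, q]ᵀ = Aᵀy reads: 79·p + 427·q = 510;  427·p + 2755·q = 3210.
Determinant 79·2755 − 427² = 35316.
p = (510·2755 − 427·3210)/35316 = 955/981; q = (79·3210 − 427·510)/35316 = 995/981.

q = 1.01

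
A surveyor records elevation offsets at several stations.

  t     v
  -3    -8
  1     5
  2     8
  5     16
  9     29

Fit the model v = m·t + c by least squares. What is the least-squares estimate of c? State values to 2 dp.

Compute the Gram sums: Σt·t = 120, Σt = 14, Σ1 = 5.
For Mᵀv: Σt·v = 386, Σv = 50.
Δ = 120·5 − 14² = 404.
m = (386·5 − 14·50)/404 = 615/202; c = (120·50 − 14·386)/404 = 149/101.

c = 1.48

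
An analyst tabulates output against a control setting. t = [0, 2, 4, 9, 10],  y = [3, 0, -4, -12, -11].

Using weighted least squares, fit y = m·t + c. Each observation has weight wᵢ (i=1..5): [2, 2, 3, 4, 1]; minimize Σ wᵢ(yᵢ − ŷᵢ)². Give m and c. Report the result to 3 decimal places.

m = -1.592, c = 2.808

The normal equations are: 480·m + 62·c = -590;  62·m + 12·c = -65.
det = 480·12 − 62² = 1916.
m = ((-590)·12 − 62·(-65))/1916 = -1525/958; c = (480·(-65) − 62·(-590))/1916 = 1345/479.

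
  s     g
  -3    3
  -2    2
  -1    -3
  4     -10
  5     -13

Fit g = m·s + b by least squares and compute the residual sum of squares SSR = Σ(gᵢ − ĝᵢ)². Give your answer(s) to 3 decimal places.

SSR = 5.699

The normal system AᵀA·[m, b]ᵀ = Aᵀg is [[55, 3]; [3, 5]]·[m, b]ᵀ = [-115, -21]ᵀ.
Eliminating b: 5·(row 1) − 3·(row 2) gives 266·m = 5·(-115) − 3·(-21) = -512, so m = -256/133.
Then b = ((-21) − 3·(-256/133))/5 = -405/133.
Residuals: 36/133, 159/133, -250/133, 99/133, -44/133; SSR = 758/133.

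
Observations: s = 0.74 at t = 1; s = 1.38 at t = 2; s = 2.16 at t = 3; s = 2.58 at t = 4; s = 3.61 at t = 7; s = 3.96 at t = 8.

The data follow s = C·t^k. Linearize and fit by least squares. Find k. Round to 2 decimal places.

k = 0.80

Linearized form: ln s = k·ln t + ln C. From the 6 transformed points,
Σln t = 7.2034, Σ(ln t)² = 11.7199, Σln s = 4.3988, Σln t·ln s = 7.7430.
Equations: 11.7199·k + 7.2034·ln C = 7.7430;  7.2034·k + 6·ln C = 4.3988.
Solving (det = 18.4301): k = 0.80149, ln C = -0.22911.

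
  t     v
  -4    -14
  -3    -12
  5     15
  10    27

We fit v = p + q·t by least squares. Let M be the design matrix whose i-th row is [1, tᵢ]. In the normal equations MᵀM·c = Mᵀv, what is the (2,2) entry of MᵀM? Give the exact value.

150

Row 2 ↔ basis t, column 2 ↔ basis t, so (MᵀM)_{2,2} = Σᵢ (t)·(t) = (-4)·(-4) + (-3)·(-3) + (5)·(5) + (10)·(10) = 150.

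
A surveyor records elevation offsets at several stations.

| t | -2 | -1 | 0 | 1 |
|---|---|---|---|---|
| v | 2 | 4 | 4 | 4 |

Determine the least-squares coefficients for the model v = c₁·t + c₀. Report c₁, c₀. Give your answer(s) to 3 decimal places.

The normal equations are: 6·c₁ + (-2)·c₀ = -4;  (-2)·c₁ + 4·c₀ = 14.
Eliminating c₀: 4·(row 1) − (-2)·(row 2) gives 20·c₁ = 4·(-4) − (-2)·14 = 12, so c₁ = 3/5.
Then c₀ = (14 − (-2)·(3/5))/4 = 19/5.

c₁ = 0.600, c₀ = 3.800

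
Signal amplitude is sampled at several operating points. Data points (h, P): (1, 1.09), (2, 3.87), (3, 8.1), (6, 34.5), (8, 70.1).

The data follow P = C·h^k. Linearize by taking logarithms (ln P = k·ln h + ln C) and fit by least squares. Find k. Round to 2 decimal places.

Let Y = ln P. Fitting Y = k·ln h + ln C by least squares:
Σln h = 5.6630, Σ(ln h)² = 9.2219, Σln P = 11.3222, Σln h·ln P = 18.4182.
Normal system: [[9.2219, 5.6630]; [5.6630, 5]]·[k, ln C]ᵀ = [18.4182, 11.3222]ᵀ.
Solving (det = 14.0403): k = 1.99239, ln C = 0.00787.

k = 1.99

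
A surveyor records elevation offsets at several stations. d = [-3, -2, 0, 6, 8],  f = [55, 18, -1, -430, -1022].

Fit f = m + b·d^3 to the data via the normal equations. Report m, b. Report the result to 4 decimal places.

Sums needed: Σ1 = 5, Σd^3 = 693, Σd^3·d^3 = 309593.
And Σf = -1380, Σd^3·f = -617773.
AᵀA·[m, b]ᵀ = Aᵀf becomes [[5, 693]; [693, 309593]]·[m, b]ᵀ = [-1380, -617773]ᵀ.
det = 5·309593 − 693² = 1067716.
m = ((-1380)·309593 − 693·(-617773))/1067716 = 878349/1067716; b = (5·(-617773) − 693·(-1380))/1067716 = -2132525/1067716.

m = 0.8226, b = -1.9973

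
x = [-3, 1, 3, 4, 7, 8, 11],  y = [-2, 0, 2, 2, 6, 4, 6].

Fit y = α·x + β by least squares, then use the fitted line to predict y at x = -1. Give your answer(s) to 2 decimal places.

Sums needed: Σx·x = 269, Σx = 31, Σ1 = 7.
And Σx·y = 160, Σy = 18.
AᵀA·[α, β]ᵀ = Aᵀy becomes [[269, 31]; [31, 7]]·[α, β]ᵀ = [160, 18]ᵀ.
Δ = 269·7 − 31² = 922.
α = (160·7 − 31·18)/922 = 281/461; β = (269·18 − 31·160)/922 = -59/461.
At x = -1: ŷ = (281/461)·(-1) + (-59/461)·(1) = -340/461.

ŷ = -0.74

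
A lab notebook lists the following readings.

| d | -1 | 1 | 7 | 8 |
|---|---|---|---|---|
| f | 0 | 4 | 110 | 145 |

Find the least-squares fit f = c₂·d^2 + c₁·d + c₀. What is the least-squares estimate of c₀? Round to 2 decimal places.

Normal-equation sums: Σd^2·d^2 = 6499, Σd^2·d = 855, Σd^2 = 115, Σd·d = 115, Σd = 15, Σ1 = 4.
For Aᵀf: Σd^2·f = 14674, Σd·f = 1934, Σf = 259.
Normal equations: [[6499, 855, 115]; [855, 115, 15]; [115, 15, 4]]·[c₂, c₁, c₀]ᵀ = [14674, 1934, 259]ᵀ.
Solving the 3×3 system (Gaussian elimination) gives c₂ = 1111/534, c₁ = 1229/890, c₀ = -65/267.

c₀ = -0.24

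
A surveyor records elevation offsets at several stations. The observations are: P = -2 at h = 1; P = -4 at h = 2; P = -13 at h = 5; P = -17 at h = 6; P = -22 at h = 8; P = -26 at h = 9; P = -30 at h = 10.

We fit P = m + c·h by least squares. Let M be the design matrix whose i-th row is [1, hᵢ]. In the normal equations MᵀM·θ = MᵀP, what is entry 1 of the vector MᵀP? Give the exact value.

-114

Entry 1 ↔ basis 1, so (MᵀP)_{1} = Σᵢ Pᵢ = (1)·(-2) + (1)·(-4) + (1)·(-13) + (1)·(-17) + (1)·(-22) + (1)·(-26) + (1)·(-30) = -114.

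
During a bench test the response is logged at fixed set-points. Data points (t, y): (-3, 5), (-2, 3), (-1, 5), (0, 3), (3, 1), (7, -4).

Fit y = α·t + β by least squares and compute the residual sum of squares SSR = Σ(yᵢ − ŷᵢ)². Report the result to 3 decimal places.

Normal-equation sums: Σt·t = 72, Σt = 4, Σ1 = 6.
For Mᵀy: Σt·y = -51, Σy = 13.
Δ = 72·6 − 4² = 416.
α = ((-51)·6 − 4·13)/416 = -179/208; β = (72·13 − 4·(-51))/416 = 285/104.
Residuals: -67/208, -19/13, 291/208, 27/104, 175/208, -149/208; SSR = 1141/208.

SSR = 5.486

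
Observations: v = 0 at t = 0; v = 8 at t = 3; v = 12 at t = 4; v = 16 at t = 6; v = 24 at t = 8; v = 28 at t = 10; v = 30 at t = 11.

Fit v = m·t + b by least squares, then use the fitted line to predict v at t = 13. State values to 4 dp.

The normal equations are: 346·m + 42·b = 970;  42·m + 7·b = 118.
Determinant 346·7 − 42² = 658.
m = (970·7 − 42·118)/658 = 131/47; b = (346·118 − 42·970)/658 = 44/329.
At t = 13: v̂ = (131/47)·(13) + (44/329)·(1) = 11965/329.

v̂ = 36.3678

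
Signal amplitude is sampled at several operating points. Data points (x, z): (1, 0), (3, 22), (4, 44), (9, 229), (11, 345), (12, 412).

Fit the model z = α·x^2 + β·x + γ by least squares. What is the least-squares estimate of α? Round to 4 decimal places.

The normal system MᵀM·[α, β, γ]ᵀ = Mᵀz is [[42276, 3880, 372]; [3880, 372, 40]; [372, 40, 6]]·[α, β, γ]ᵀ = [120524, 11042, 1052]ᵀ.
Solving the 3×3 system (Gaussian elimination) gives α = 11550/3979, β = -2657/7958, γ = -9592/3979.

α = 2.9027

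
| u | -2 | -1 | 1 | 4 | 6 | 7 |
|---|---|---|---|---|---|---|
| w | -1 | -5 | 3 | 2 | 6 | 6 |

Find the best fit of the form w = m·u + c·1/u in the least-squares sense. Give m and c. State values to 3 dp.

m = 0.746, c = 2.704

Normal-equation sums: Σu·u = 107, Σu·1/u = 6, Σ1/u·1/u = 16657/7056.
And Σu·w = 96, Σ1/u·w = 76/7.
Eliminating c: (16657/7056)·(row 1) − 6·(row 2) gives (1528283/7056)·m = (16657/7056)·96 − 6·(76/7) = 23738/147, so m = 1139424/1528283.
Then c = ((76/7) − 6·(1139424/1528283))/(16657/7056) = 4132800/1528283.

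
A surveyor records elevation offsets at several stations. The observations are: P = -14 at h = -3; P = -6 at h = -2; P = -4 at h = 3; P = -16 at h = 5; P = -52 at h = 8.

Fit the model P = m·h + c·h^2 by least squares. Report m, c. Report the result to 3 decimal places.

m = 1.605, c = -1.005

From the data, Σh·h = 111, Σh·h^2 = 629, Σh^2·h^2 = 4899.
Moment sums: Σh·P = -454, Σh^2·P = -3914.
So MᵀM·[m, c]ᵀ = MᵀP: [[111, 629]; [629, 4899]]·[m, c]ᵀ = [-454, -3914]ᵀ.
Determinant 111·4899 − 629² = 148148.
m = ((-454)·4899 − 629·(-3914))/148148 = 59440/37037; c = (111·(-3914) − 629·(-454))/148148 = -1006/1001.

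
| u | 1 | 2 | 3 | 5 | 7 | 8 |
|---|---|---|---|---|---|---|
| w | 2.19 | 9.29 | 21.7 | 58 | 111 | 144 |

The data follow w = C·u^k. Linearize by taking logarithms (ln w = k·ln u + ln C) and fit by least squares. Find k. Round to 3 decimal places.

Taking logs, ln w = k·ln u + ln C, so regress ln w on ln u.
Σln u = 7.4265, Σ(ln u)² = 12.3883, Σln w = 19.8299, Σln u·ln w = 30.9595.
Equations: 12.3883·k + 7.4265·ln C = 30.9595;  7.4265·k + 6·ln C = 19.8299.
Δ = 12.3883·6 − (7.4265)² = 19.1764; k = (30.9595·6 − 7.4265·19.8299)/19.1764 = 2.00712, ln C = (12.3883·19.8299 − 7.4265·30.9595)/19.1764 = 0.82066.

k = 2.007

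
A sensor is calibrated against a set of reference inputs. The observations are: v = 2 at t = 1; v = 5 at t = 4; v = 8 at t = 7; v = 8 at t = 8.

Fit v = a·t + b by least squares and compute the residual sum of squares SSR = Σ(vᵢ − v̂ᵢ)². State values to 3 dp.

Setting ∂/∂a … = 0 gives: 130·a + 20·b = 142;  20·a + 4·b = 23.
Determinant 130·4 − 20² = 120.
a = (142·4 − 20·23)/120 = 9/10; b = (130·23 − 20·142)/120 = 5/4.
Residuals: -3/20, 3/20, 9/20, -9/20; SSR = 9/20.

SSR = 0.450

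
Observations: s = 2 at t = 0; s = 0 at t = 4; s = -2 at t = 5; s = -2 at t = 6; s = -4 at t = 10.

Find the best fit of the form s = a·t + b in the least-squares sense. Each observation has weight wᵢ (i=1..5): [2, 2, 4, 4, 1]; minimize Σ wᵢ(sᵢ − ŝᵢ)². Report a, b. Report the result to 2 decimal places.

Normal-equation sums: Σwᵢ·t·t = 376, Σwᵢ·t = 62, Σwᵢ·1 = 13.
Moment sums: Σwᵢ·t·s = -128, Σwᵢ·s = -16.
Δ = 376·13 − 62² = 1044.
a = ((-128)·13 − 62·(-16))/1044 = -56/87; b = (376·(-16) − 62·(-128))/1044 = 160/87.

a = -0.64, b = 1.84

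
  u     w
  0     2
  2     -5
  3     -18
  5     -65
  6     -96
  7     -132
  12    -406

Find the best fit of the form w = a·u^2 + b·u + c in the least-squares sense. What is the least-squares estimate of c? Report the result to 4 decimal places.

Sums needed: Σu^2·u^2 = 25155, Σu^2·u = 2447, Σu^2 = 267, Σu·u = 267, Σu = 35, Σ1 = 7.
Right-hand side: Σu^2·w = -70195, Σu·w = -6761, Σw = -720.
Row-reducing yields a = -728569/246356, b = 341711/246356, c = 370837/123178.

c = 3.0106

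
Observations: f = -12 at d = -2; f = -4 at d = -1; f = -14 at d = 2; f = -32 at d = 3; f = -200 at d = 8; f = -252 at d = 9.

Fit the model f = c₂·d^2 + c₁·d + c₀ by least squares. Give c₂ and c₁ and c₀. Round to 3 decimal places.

c₂ = -3.004, c₁ = -0.784, c₀ = -1.568

Setting ∂/∂c₂ … = 0 gives: 10771·c₂ + 1267·c₁ + 163·c₀ = -33608;  1267·c₂ + 163·c₁ + 19·c₀ = -3964;  163·c₂ + 19·c₁ + 6·c₀ = -514.
(Σd^2·d^2 = 10771, Σd^2·d = 1267, Σd^2 = 163, Σd·d = 163, Σd = 19, Σ1 = 6, Σd^2·f = -33608, Σd·f = -3964, Σf = -514.)
Inverting the 3×3 Gram matrix, [c₂, c₁, c₀]ᵀ = [-17341/5772, -4523/5772, -58/37]ᵀ.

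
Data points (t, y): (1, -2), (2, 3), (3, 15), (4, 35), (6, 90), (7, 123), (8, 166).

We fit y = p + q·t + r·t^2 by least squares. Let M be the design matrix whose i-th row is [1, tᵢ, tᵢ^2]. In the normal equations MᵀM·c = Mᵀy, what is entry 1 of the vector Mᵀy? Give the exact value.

Entry 1 ↔ basis 1, so (Mᵀy)_{1} = Σᵢ yᵢ = (1)·(-2) + (1)·(3) + (1)·(15) + (1)·(35) + (1)·(90) + (1)·(123) + (1)·(166) = 430.

430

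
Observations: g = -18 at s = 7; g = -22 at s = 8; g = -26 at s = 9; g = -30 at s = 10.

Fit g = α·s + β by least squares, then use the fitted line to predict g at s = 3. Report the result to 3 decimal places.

ĝ = -2.000

Normal-equation sums: Σs·s = 294, Σs = 34, Σ1 = 4.
Right-hand side: Σs·g = -836, Σg = -96.
MᵀM·[α, β]ᵀ = Mᵀg becomes [[294, 34]; [34, 4]]·[α, β]ᵀ = [-836, -96]ᵀ.
Δ = 294·4 − 34² = 20.
α = ((-836)·4 − 34·(-96))/20 = -4; β = (294·(-96) − 34·(-836))/20 = 10.
At s = 3: ĝ = (-4)·(3) + (10)·(1) = -2.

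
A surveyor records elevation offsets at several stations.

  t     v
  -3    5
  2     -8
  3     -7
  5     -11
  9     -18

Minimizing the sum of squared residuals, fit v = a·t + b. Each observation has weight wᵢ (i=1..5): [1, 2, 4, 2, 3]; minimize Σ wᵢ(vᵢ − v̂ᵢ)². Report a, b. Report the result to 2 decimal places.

a = -1.80, b = -2.08

Normal-equation sums: Σwᵢ·t·t = 346, Σwᵢ·t = 50, Σwᵢ·1 = 12.
Moment sums: Σwᵢ·t·v = -727, Σwᵢ·v = -115.
Normal equations: [[346, 50]; [50, 12]]·[a, b]ᵀ = [-727, -115]ᵀ.
Eliminating b: 12·(row 1) − 50·(row 2) gives 1652·a = 12·(-727) − 50·(-115) = -2974, so a = -1487/826.
Then b = ((-115) − 50·(-1487/826))/12 = -860/413.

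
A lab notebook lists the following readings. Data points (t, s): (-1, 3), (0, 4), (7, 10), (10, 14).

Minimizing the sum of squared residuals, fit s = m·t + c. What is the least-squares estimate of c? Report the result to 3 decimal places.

c = 3.890

Normal-equation sums: Σt·t = 150, Σt = 16, Σ1 = 4.
For Aᵀs: Σt·s = 207, Σs = 31.
AᵀA·[m, c]ᵀ = Aᵀs becomes [[150, 16]; [16, 4]]·[m, c]ᵀ = [207, 31]ᵀ.
Eliminating c: 4·(row 1) − 16·(row 2) gives 344·m = 4·207 − 16·31 = 332, so m = 83/86.
Then c = (31 − 16·(83/86))/4 = 669/172.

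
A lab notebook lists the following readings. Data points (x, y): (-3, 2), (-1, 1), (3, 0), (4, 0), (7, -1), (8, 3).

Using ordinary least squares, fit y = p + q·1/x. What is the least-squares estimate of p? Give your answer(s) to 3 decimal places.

p = 0.769

With design matrix M, MᵀM = [[6, -27/56]; [-27/56, 37277/28224]] and Mᵀy = [5, -241/168]ᵀ.
det = 6·(37277/28224) − (-27/56)² = 72367/9408.
p = (5·(37277/28224) − (-27/56)·(-241/168))/(72367/9408) = 166864/217101; q = (6·(-241/168) − (-27/56)·5)/(72367/9408) = -58296/72367.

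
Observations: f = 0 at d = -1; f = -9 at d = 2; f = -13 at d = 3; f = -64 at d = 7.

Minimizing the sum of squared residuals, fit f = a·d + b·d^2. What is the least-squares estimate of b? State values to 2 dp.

With design matrix M, MᵀM = [[63, 377]; [377, 2499]] and Mᵀf = [-505, -3289]ᵀ.
Eliminating b: 2499·(row 1) − 377·(row 2) gives 15308·a = 2499·(-505) − 377·(-3289) = -22042, so a = -11021/7654.
Then b = ((-3289) − 377·(-11021/7654))/2499 = -8411/7654.

b = -1.10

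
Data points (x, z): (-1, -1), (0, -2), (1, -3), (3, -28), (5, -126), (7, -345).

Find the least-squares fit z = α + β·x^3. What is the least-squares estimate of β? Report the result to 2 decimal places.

Compute the Gram sums: Σ1 = 6, Σx^3 = 495, Σx^3·x^3 = 134005.
Moment sums: Σz = -505, Σx^3·z = -134843.
So MᵀM·[α, β]ᵀ = Mᵀz: [[6, 495]; [495, 134005]]·[α, β]ᵀ = [-505, -134843]ᵀ.
Eliminating β: 134005·(row 1) − 495·(row 2) gives 559005·α = 134005·(-505) − 495·(-134843) = -925240, so α = -185048/111801.
Then β = ((-134843) − 495·(-185048/111801))/134005 = -186361/186335.

β = -1.00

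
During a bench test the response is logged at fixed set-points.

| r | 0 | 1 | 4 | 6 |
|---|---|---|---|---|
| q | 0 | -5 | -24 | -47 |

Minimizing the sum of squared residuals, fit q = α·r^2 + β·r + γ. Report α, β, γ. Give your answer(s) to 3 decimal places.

α = -0.847, β = -2.610, γ = -0.593

Setting ∂/∂α … = 0 gives: 1553·α + 281·β + 53·γ = -2081;  281·α + 53·β + 11·γ = -383;  53·α + 11·β + 4·γ = -76.
(Σr^2·r^2 = 1553, Σr^2·r = 281, Σr^2 = 53, Σr·r = 53, Σr = 11, Σ1 = 4, Σr^2·q = -2081, Σr·q = -383, Σq = -76.)
Inverting the 3×3 Gram matrix, [α, β, γ]ᵀ = [-50/59, -154/59, -35/59]ᵀ.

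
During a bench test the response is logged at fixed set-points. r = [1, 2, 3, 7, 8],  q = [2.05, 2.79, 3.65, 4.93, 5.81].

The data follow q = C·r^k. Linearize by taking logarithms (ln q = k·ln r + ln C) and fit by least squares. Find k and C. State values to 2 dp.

With ln qᵢ as the transformed response and ln rᵢ as the regressor:
Σln r = 5.8171, Σ(ln r)² = 9.7980, Σln q = 6.3935, Σln r·ln q = 8.8969.
Equations: 9.7980·k + 5.8171·ln C = 8.8969;  5.8171·k + 5·ln C = 6.3935.
Δ = 9.7980·5 − (5.8171)² = 15.1514; k = (8.8969·5 − 5.8171·6.3935)/15.1514 = 0.48133, ln C = (9.7980·6.3935 − 5.8171·8.8969)/15.1514 = 0.71872, so C = exp(0.71872) = 2.05180.

k = 0.48, C = 2.05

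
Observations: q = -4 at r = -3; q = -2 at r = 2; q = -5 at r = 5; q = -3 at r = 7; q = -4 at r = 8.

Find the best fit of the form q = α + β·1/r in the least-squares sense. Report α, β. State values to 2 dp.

Compute the Gram sums: Σ1 = 5, Σ1/r = 533/840, Σ1/r·1/r = 308449/705600.
Right-hand side: Σq = -18, Σ1/r·q = -67/42.
MᵀM·[α, β]ᵀ = Mᵀq becomes [[5, 533/840]; [533/840, 308449/705600]]·[α, β]ᵀ = [-18, -67/42]ᵀ.
Δ = 5·(308449/705600) − (533/840)² = 314539/176400.
α = ((-18)·(308449/705600) − (533/840)·(-67/42))/(314539/176400) = -2418931/629078; β = (5·(-67/42) − (533/840)·(-18))/(314539/176400) = 607740/314539.

α = -3.85, β = 1.93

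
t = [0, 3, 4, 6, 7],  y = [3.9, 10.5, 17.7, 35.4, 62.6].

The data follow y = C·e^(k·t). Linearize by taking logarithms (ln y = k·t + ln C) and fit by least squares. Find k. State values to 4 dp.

Taking logs, ln y = k·t + ln C, so regress ln y on t.
Σt = 20.0000, Σ(t)² = 110.0000, Σln y = 14.2894, Σt·ln y = 68.9060.
Equations: 110.0000·k + 20.0000·ln C = 68.9060;  20.0000·k + 5·ln C = 14.2894.
Slope k = (n·Σt·ln y − Σt·Σln y)/(n·Σ(t)² − (Σt)²) = (5·68.9060 − 20.0000·14.2894)/150.0000 = 0.39161; ln C = (Σln y − k·Σt)/n = 1.29142.

k = 0.3916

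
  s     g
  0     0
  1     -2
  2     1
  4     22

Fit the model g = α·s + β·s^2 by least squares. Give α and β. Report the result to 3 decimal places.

α = -4.500, β = 2.500

Sums needed: Σs·s = 21, Σs·s^2 = 73, Σs^2·s^2 = 273.
And Σs·g = 88, Σs^2·g = 354.
Normal equations: [[21, 73]; [73, 273]]·[α, β]ᵀ = [88, 354]ᵀ.
det = 21·273 − 73² = 404.
α = (88·273 − 73·354)/404 = -9/2; β = (21·354 − 73·88)/404 = 5/2.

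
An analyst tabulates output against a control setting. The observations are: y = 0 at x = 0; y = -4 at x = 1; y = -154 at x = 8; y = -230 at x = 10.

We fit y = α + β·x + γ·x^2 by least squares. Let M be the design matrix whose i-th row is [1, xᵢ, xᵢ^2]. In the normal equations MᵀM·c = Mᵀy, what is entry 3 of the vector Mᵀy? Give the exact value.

-32860

Entry 3 ↔ basis x^2, so (Mᵀy)_{3} = Σᵢ (x^2)·yᵢ = (0)·(0) + (1)·(-4) + (64)·(-154) + (100)·(-230) = -32860.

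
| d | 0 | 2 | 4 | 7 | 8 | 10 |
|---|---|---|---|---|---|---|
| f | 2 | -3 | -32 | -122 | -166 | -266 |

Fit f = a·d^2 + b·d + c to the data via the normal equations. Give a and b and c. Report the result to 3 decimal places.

Sums needed: Σd^2·d^2 = 16769, Σd^2·d = 1927, Σd^2 = 233, Σd·d = 233, Σd = 31, Σ1 = 6.
Moment sums: Σd^2·f = -43726, Σd·f = -4976, Σf = -587.
MᵀM·[a, b, c]ᵀ = Mᵀf becomes [[16769, 1927, 233]; [1927, 233, 31]; [233, 31, 6]]·[a, b, c]ᵀ = [-43726, -4976, -587]ᵀ.
Solving the 3×3 system (Gaussian elimination) gives a = -119229/39364, b = 133615/39364, c = 22151/9841.

a = -3.029, b = 3.394, c = 2.251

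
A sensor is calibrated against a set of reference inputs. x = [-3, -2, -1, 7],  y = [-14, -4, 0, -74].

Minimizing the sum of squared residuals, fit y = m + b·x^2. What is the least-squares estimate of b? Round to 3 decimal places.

b = -1.539

Sums needed: Σ1 = 4, Σx^2 = 63, Σx^2·x^2 = 2499.
Moment sums: Σy = -92, Σx^2·y = -3768.
det = 4·2499 − 63² = 6027.
m = ((-92)·2499 − 63·(-3768))/6027 = 356/287; b = (4·(-3768) − 63·(-92))/6027 = -3092/2009.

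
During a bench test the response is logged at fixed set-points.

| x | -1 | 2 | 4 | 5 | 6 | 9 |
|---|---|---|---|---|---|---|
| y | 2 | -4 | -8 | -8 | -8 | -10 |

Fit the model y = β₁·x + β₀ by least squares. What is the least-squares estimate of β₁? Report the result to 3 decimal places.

β₁ = -1.190

Setting ∂/∂β₁ … = 0 gives: 163·β₁ + 25·β₀ = -220;  25·β₁ + 6·β₀ = -36.
Eliminating β₀: 6·(row 1) − 25·(row 2) gives 353·β₁ = 6·(-220) − 25·(-36) = -420, so β₁ = -420/353.
Then β₀ = ((-36) − 25·(-420/353))/6 = -368/353.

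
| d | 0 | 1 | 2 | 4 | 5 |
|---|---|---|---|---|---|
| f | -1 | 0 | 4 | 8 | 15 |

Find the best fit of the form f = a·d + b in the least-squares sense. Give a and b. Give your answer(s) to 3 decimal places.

Normal-equation sums: Σd·d = 46, Σd = 12, Σ1 = 5.
And Σd·f = 115, Σf = 26.
MᵀM·[a, b]ᵀ = Mᵀf becomes [[46, 12]; [12, 5]]·[a, b]ᵀ = [115, 26]ᵀ.
Eliminating b: 5·(row 1) − 12·(row 2) gives 86·a = 5·115 − 12·26 = 263, so a = 263/86.
Then b = (26 − 12·(263/86))/5 = -92/43.

a = 3.058, b = -2.140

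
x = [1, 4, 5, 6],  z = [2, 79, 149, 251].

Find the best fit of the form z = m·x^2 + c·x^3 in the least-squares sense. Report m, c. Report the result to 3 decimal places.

Entries of AᵀA: Σx^2·x^2 = 2178, Σx^2·x^3 = 11926, Σx^3·x^3 = 66378.
For Aᵀz: Σx^2·z = 14027, Σx^3·z = 77899.
Eliminating c: 66378·(row 1) − 11926·(row 2) gives 2341808·m = 66378·14027 − 11926·77899 = 2060732, so m = 515183/585452.
Then c = (77899 − 11926·(515183/585452))/66378 = 594505/585452.

m = 0.880, c = 1.015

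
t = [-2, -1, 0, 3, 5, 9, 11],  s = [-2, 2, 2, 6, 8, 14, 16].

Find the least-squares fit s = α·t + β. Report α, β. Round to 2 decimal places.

α = 1.30, β = 1.92

The normal equations are: 241·α + 25·β = 362;  25·α + 7·β = 46.
(Σt·t = 241, Σt = 25, Σ1 = 7, Σt·s = 362, Σs = 46.)
Δ = 241·7 − 25² = 1062.
α = (362·7 − 25·46)/1062 = 692/531; β = (241·46 − 25·362)/1062 = 1018/531.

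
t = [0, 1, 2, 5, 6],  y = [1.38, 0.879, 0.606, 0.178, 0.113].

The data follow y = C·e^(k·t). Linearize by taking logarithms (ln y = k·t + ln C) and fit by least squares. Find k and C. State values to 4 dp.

With ln yᵢ as the transformed response and tᵢ as the regressor:
Σt = 14.0000, Σ(t)² = 66.0000, Σln y = -4.2141, Σt·ln y = -22.8428.
Equations: 66.0000·k + 14.0000·ln C = -22.8428;  14.0000·k + 5·ln C = -4.2141.
Slope k = (n·Σt·ln y − Σt·Σln y)/(n·Σ(t)² − (Σt)²) = (5·-22.8428 − 14.0000·-4.2141)/134.0000 = -0.41206; ln C = (Σln y − k·Σt)/n = 0.31096, so C = exp(0.31096) = 1.36473.

k = -0.4121, C = 1.3647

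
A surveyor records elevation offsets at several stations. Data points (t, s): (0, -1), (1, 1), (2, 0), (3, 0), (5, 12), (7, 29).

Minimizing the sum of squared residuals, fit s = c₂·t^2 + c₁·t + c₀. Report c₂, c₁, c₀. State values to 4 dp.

c₂ = 0.9006, c₁ = -2.2099, c₀ = 0.2546

XᵀX·[c₂, c₁, c₀]ᵀ = Xᵀs reads: 3124·c₂ + 504·c₁ + 88·c₀ = 1722;  504·c₂ + 88·c₁ + 18·c₀ = 264;  88·c₂ + 18·c₁ + 6·c₀ = 41.
Row-reducing yields c₂ = 3197/3550, c₁ = -1569/710, c₀ = 452/1775.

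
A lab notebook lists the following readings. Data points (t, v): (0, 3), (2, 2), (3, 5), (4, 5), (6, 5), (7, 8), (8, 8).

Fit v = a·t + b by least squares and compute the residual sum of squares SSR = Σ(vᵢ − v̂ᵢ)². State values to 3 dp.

Normal-equation sums: Σt·t = 178, Σt = 30, Σ1 = 7.
For Xᵀv: Σt·v = 189, Σv = 36.
Δ = 178·7 − 30² = 346.
a = (189·7 − 30·36)/346 = 243/346; b = (178·36 − 30·189)/346 = 369/173.
Residuals: 150/173, -266/173, 263/346, 10/173, -233/173, 329/346, 43/173; SSR = 2241/346.

SSR = 6.477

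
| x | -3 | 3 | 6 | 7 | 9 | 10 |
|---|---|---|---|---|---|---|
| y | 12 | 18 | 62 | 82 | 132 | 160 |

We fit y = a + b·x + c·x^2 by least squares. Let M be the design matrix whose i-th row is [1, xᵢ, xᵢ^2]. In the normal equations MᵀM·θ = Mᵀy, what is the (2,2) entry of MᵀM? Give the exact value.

284

Row 2 ↔ basis x, column 2 ↔ basis x, so (MᵀM)_{2,2} = Σᵢ (x)·(x) = (-3)·(-3) + (3)·(3) + (6)·(6) + (7)·(7) + (9)·(9) + (10)·(10) = 284.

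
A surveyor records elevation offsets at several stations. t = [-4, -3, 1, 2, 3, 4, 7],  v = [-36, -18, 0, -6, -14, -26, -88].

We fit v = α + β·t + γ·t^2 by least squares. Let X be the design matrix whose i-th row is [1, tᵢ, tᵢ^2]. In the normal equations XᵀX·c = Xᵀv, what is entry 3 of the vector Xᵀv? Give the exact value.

Entry 3 ↔ basis t^2, so (Xᵀv)_{3} = Σᵢ (t^2)·vᵢ = (16)·(-36) + (9)·(-18) + (1)·(0) + (4)·(-6) + (9)·(-14) + (16)·(-26) + (49)·(-88) = -5616.

-5616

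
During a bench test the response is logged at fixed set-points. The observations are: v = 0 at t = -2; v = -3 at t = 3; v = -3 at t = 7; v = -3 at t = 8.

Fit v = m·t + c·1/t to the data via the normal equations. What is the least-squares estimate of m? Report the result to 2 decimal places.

m = -0.42

From the data, Σt·t = 126, Σt·1/t = 4, Σ1/t·1/t = 11209/28224.
Right-hand side: Σt·v = -54, Σ1/t·v = -101/56.
So MᵀM·[m, c]ᵀ = Mᵀv: [[126, 4]; [4, 11209/28224]]·[m, c]ᵀ = [-54, -101/56]ᵀ.
Δ = 126·(11209/28224) − 4² = 7625/224.
m = ((-54)·(11209/28224) − 4·(-101/56))/(7625/224) = -4463/10675; c = (126·(-101/56) − 4·(-54))/(7625/224) = -504/1525.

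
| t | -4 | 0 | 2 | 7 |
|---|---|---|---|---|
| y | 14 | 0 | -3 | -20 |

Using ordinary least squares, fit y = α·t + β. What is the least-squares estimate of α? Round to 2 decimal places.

α = -3.04

Sums needed: Σt·t = 69, Σt = 5, Σ1 = 4.
And Σt·y = -202, Σy = -9.
Normal equations: [[69, 5]; [5, 4]]·[α, β]ᵀ = [-202, -9]ᵀ.
Δ = 69·4 − 5² = 251.
α = ((-202)·4 − 5·(-9))/251 = -763/251; β = (69·(-9) − 5·(-202))/251 = 389/251.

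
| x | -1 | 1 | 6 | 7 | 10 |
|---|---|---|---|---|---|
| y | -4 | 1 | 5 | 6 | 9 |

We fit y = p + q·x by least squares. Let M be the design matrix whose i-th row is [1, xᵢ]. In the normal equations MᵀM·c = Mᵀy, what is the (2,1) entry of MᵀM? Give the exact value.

23

Row 2 ↔ basis x, column 1 ↔ basis 1, so (MᵀM)_{2,1} = Σᵢ x = (-1)·(1) + (1)·(1) + (6)·(1) + (7)·(1) + (10)·(1) = 23.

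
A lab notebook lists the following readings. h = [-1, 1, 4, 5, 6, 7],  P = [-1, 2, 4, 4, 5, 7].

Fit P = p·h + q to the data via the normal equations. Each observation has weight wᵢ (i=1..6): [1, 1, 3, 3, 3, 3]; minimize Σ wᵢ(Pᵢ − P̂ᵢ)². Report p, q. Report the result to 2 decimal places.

Sums needed: Σwᵢ·h·h = 380, Σwᵢ·h = 66, Σwᵢ·1 = 14.
And Σwᵢ·h·P = 348, Σwᵢ·P = 61.
XᵀWX·[p, q]ᵀ = XᵀWP becomes [[380, 66]; [66, 14]]·[p, q]ᵀ = [348, 61]ᵀ.
Determinant 380·14 − 66² = 964.
p = (348·14 − 66·61)/964 = 423/482; q = (380·61 − 66·348)/964 = 53/241.

p = 0.88, q = 0.22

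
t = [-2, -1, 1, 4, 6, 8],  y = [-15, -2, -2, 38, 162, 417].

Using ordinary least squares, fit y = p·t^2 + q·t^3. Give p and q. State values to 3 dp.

p = -1.661, q = 1.023

Forming AᵀA = [[5666, 41536]; [41536, 312962]] and Aᵀy = [33064, 251048]ᵀ gives AᵀA·[p, q]ᵀ = Aᵀy.
Eliminating q: 312962·(row 1) − 41536·(row 2) gives 48003396·p = 312962·33064 − 41536·251048 = -79754160, so p = -6646180/4000283.
Then q = (251048 − 41536·(-6646180/4000283))/312962 = 4090972/4000283.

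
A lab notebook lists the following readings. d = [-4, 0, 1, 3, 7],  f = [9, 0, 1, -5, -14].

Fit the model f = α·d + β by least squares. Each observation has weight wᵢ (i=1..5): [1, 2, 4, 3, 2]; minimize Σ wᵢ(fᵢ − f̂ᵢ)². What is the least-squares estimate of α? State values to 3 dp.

α = -2.135

The normal system MᵀWM·[α, β]ᵀ = MᵀWf is [[145, 23]; [23, 12]]·[α, β]ᵀ = [-273, -30]ᵀ.
Eliminating β: 12·(row 1) − 23·(row 2) gives 1211·α = 12·(-273) − 23·(-30) = -2586, so α = -2586/1211.
Then β = ((-30) − 23·(-2586/1211))/12 = 1929/1211.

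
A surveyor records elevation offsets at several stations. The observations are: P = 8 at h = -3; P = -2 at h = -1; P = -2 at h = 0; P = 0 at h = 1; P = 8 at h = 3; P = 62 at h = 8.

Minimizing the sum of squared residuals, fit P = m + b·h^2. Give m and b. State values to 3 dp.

m = -1.621, b = 0.997

From the data, Σ1 = 6, Σh^2 = 84, Σh^2·h^2 = 4260.
For AᵀP: ΣP = 74, Σh^2·P = 4110.
Δ = 6·4260 − 84² = 18504.
m = (74·4260 − 84·4110)/18504 = -1250/771; b = (6·4110 − 84·74)/18504 = 1537/1542.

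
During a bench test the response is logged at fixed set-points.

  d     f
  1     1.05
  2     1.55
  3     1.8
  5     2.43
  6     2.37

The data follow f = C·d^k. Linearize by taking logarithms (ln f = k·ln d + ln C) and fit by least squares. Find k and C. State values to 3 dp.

k = 0.473, C = 1.077

With ln fᵢ as the transformed response and ln dᵢ as the regressor:
AᵀA = [[7.4881, 5.1930]; [5.1930, 5]], rhs = [3.9246, 2.8256]ᵀ  (here Σln d = 5.1930, Σ(ln d)² = 7.4881, Σln f = 2.8256, Σln d·ln f = 3.9246).
Slope k = (n·Σln d·ln f − Σln d·Σln f)/(n·Σ(ln d)² − (Σln d)²) = (5·3.9246 − 5.1930·2.8256)/10.4737 = 0.47260; ln C = (Σln f − k·Σln d)/n = 0.07429, so C = exp(0.07429) = 1.07712.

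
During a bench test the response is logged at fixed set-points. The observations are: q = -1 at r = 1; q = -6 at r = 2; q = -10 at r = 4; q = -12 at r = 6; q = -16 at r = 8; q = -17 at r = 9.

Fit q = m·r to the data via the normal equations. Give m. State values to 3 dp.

Forming MᵀM = [[202]] and Mᵀq = [-406]ᵀ gives MᵀM·[m]ᵀ = Mᵀq.
Hence m = -406 / 202 ≈ -2.0099.

m = -2.010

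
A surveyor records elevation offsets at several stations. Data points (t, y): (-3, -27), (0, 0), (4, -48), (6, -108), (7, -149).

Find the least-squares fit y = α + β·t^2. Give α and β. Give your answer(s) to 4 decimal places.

α = 0.3361, β = -3.0335

Compute the Gram sums: Σ1 = 5, Σt^2 = 110, Σt^2·t^2 = 4034.
And Σy = -332, Σt^2·y = -12200.
So AᵀA·[α, β]ᵀ = Aᵀy: [[5, 110]; [110, 4034]]·[α, β]ᵀ = [-332, -12200]ᵀ.
Determinant 5·4034 − 110² = 8070.
α = ((-332)·4034 − 110·(-12200))/8070 = 452/1345; β = (5·(-12200) − 110·(-332))/8070 = -816/269.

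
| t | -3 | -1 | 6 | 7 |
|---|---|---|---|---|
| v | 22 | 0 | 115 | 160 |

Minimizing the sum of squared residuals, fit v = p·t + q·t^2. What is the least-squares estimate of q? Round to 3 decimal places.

q = 2.996

Setting ∂/∂p … = 0 gives: 95·p + 531·q = 1744;  531·p + 3779·q = 12178.
(Σt·t = 95, Σt·t^2 = 531, Σt^2·t^2 = 3779, Σt·v = 1744, Σt^2·v = 12178.)
Δ = 95·3779 − 531² = 77044.
p = (1744·3779 − 531·12178)/77044 = 5639/3502; q = (95·12178 − 531·1744)/77044 = 10493/3502.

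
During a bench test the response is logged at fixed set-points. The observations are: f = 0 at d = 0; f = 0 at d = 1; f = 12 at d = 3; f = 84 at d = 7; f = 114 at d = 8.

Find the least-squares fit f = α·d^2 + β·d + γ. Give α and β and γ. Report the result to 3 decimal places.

α = 2.066, β = -2.373, γ = 0.199

Entries of XᵀX: Σd^2·d^2 = 6579, Σd^2·d = 883, Σd^2 = 123, Σd·d = 123, Σd = 19, Σ1 = 5.
Right-hand side: Σd^2·f = 11520, Σd·f = 1536, Σf = 210.
Inverting the 3×3 Gram matrix, [α, β, γ]ᵀ = [5022/2431, -5769/2431, 483/2431]ᵀ.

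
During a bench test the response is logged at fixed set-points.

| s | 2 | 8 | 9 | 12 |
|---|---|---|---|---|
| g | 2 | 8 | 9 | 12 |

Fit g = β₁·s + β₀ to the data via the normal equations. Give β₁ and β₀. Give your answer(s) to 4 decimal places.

β₁ = 1.0000, β₀ = 0.0000

Entries of AᵀA: Σs·s = 293, Σs = 31, Σ1 = 4.
And Σs·g = 293, Σg = 31.
So AᵀA·[β₁, β₀]ᵀ = Aᵀg: [[293, 31]; [31, 4]]·[β₁, β₀]ᵀ = [293, 31]ᵀ.
Eliminating β₀: 4·(row 1) − 31·(row 2) gives 211·β₁ = 4·293 − 31·31 = 211, so β₁ = 1.
Then β₀ = (31 − 31·1)/4 = 0.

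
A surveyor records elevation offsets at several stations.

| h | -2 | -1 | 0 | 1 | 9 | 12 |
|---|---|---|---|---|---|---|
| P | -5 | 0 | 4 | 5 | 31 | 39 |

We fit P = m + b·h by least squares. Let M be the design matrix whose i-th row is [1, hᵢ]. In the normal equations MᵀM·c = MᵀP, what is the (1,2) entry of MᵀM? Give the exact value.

Row 1 ↔ basis 1, column 2 ↔ basis h, so (MᵀM)_{1,2} = Σᵢ h = (1)·(-2) + (1)·(-1) + (1)·(0) + (1)·(1) + (1)·(9) + (1)·(12) = 19.

19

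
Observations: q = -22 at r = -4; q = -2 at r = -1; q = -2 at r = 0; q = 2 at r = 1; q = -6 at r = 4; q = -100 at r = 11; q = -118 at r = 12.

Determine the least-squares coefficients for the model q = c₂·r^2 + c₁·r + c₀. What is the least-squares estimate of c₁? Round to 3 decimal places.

AᵀA·[c₂, c₁, c₀]ᵀ = Aᵀq reads: 35891·c₂ + 3059·c₁ + 299·c₀ = -29540;  3059·c₂ + 299·c₁ + 23·c₀ = -2448;  299·c₂ + 23·c₁ + 7·c₀ = -248.
(Σr^2·r^2 = 35891, Σr^2·r = 3059, Σr^2 = 299, Σr·r = 299, Σr = 23, Σ1 = 7, Σr^2·q = -29540, Σr·q = -2448, Σq = -248.)
Inverting the 3×3 Gram matrix, [c₂, c₁, c₀]ᵀ = [-16015/16233, 694388/373359, 3253/5411]ᵀ.

c₁ = 1.860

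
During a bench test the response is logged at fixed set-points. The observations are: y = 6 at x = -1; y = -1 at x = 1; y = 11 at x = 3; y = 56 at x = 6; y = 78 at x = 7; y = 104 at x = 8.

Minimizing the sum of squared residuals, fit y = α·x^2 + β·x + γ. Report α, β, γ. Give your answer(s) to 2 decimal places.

From the data, Σx^2·x^2 = 7876, Σx^2·x = 1098, Σx^2 = 160, Σx·x = 160, Σx = 24, Σ1 = 6.
Right-hand side: Σx^2·y = 12598, Σx·y = 1740, Σy = 254.
So AᵀA·[α, β, γ]ᵀ = Aᵀy: [[7876, 1098, 160]; [1098, 160, 24]; [160, 24, 6]]·[α, β, γ]ᵀ = [12598, 1740, 254]ᵀ.
Row-reducing yields α = 6178/3185, β = -8181/3185, γ = 2809/3185.

α = 1.94, β = -2.57, γ = 0.88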